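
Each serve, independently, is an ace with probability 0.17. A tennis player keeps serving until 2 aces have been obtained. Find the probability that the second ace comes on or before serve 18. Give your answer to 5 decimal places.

0.83621

Finishing within 18 serves ⇔ at least 2 successes in the first 18. With X ~ Binomial(18, 0.17), P(Y ≤ 18) = 1 − P(X ≤ 1).
  k=0: C(18,0)·0.17^0·0.83^18 = 0.0349467
  k=1: C(18,1)·0.17^1·0.83^17 = 0.1288395
1 − 0.1637861 = 0.8362139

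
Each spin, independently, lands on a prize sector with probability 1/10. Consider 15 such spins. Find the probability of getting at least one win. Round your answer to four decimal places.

0.7941

P(at least one) = 1 − P(none) = 1 − (1 − 0.10)^15
= 1 − 0.205891 = 0.794109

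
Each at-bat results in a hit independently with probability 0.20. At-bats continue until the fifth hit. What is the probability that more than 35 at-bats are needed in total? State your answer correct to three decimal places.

0.143

Needing more than 35 at-bats ⇔ fewer than 5 successes in the first 35. With X ~ Binomial(35, 0.20), P(Y > 35) = P(X ≤ 4).
  k=0: C(35,0)·0.20^0·0.80^35 = 0.00041
  k=1: C(35,1)·0.20^1·0.80^34 = 0.00355
  k=2: C(35,2)·0.20^2·0.80^33 = 0.01509
  k=3: C(35,3)·0.20^3·0.80^32 = 0.04148
  k=4: C(35,4)·0.20^4·0.80^31 = 0.08297
P(X ≤ 4) = 0.14349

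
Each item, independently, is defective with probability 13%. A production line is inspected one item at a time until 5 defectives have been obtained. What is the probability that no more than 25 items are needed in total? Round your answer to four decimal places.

Finishing within 25 items ⇔ at least 5 successes in the first 25. With X ~ Binomial(25, 0.13), P(Y ≤ 25) = 1 − P(X ≤ 4).
  k=0: C(25,0)·0.13^0·0.87^25 = 0.030760
  k=1: C(25,1)·0.13^1·0.87^24 = 0.114907
  k=2: C(25,2)·0.13^2·0.87^23 = 0.206040
  k=3: C(25,3)·0.13^3·0.87^22 = 0.236038
  k=4: C(25,4)·0.13^4·0.87^21 = 0.193985
1 − 0.781729 = 0.218271

0.2183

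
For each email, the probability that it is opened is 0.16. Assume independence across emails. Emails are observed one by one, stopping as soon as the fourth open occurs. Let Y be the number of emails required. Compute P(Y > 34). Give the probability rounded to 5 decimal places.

0.18429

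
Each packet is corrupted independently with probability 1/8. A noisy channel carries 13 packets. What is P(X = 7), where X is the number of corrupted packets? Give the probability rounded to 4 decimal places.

X ~ Binomial(n=13, p=0.125).
P(X=7) = C(13,7) · p^7 · (1−p)^6
= 1716 · 4.7684e-07 · 0.4488 = 0.000367

0.0004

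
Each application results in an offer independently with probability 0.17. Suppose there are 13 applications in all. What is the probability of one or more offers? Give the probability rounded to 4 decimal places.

P(at least one) = 1 − P(none) = 1 − (1 − 0.17)^13
= 1 − 0.088719 = 0.911281

0.9113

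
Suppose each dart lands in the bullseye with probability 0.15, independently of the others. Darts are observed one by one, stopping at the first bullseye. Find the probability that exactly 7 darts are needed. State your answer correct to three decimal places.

0.057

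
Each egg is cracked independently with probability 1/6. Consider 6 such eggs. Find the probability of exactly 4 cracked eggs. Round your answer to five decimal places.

0.00804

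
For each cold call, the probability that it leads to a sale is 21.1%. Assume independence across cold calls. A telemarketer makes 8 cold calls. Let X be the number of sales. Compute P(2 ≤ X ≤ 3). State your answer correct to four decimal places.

0.4616

X ~ Binomial(8, 0.211); P(2 ≤ X ≤ 3) = Σ C(8,k) p^k (1−p)^(8−k) over k:
  k=2: C(8,2)·0.211^2·0.789^6 = 0.300736
  k=3: C(8,3)·0.211^3·0.789^5 = 0.160850
Total = 0.461585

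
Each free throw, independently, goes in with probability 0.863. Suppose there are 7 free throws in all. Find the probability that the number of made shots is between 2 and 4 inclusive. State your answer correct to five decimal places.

0.05860

X ~ Binomial(7, 0.863); P(2 ≤ X ≤ 4) = Σ C(7,k) p^k (1−p)^(7−k) over k:
  k=2: C(7,2)·0.863^2·0.137^5 = 0.0007548
  k=3: C(7,3)·0.863^3·0.137^4 = 0.0079247
  k=4: C(7,4)·0.863^4·0.137^3 = 0.0499198
Total = 0.0585993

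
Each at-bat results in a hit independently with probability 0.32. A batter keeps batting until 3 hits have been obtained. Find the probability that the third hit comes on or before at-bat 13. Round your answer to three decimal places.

0.838

Finishing within 13 at-bats ⇔ at least 3 successes in the first 13. With X ~ Binomial(13, 0.32), P(Y ≤ 13) = 1 − P(X ≤ 2).
  k=0: C(13,0)·0.32^0·0.68^13 = 0.00665
  k=1: C(13,1)·0.32^1·0.68^12 = 0.04066
  k=2: C(13,2)·0.32^2·0.68^11 = 0.11481
1 − 0.16212 = 0.83788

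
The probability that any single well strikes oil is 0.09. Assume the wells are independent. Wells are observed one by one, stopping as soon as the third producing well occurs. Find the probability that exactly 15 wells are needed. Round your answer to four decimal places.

0.0214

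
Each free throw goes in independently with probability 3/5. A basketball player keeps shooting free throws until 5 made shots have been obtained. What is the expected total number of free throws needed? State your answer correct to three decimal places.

8.333

Y = total free throws until the fifth success; negative binomial with r=5, p=0.60.
E[Y] = r / p = 5 / 0.60 = 8.33333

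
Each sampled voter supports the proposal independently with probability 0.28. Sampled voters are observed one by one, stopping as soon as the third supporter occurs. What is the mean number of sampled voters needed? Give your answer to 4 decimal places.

Y = total sampled voters until the third success; negative binomial with r=3, p=0.28.
E[Y] = r / p = 3 / 0.28 = 10.714286

10.7143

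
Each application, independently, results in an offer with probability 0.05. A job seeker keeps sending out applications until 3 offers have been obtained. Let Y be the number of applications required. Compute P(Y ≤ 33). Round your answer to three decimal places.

0.227

Finishing within 33 applications ⇔ at least 3 successes in the first 33. With X ~ Binomial(33, 0.05), P(Y ≤ 33) = 1 − P(X ≤ 2).
  k=0: C(33,0)·0.05^0·0.95^33 = 0.18403
  k=1: C(33,1)·0.05^1·0.95^32 = 0.31962
  k=2: C(33,2)·0.05^2·0.95^31 = 0.26916
1 − 0.77281 = 0.22719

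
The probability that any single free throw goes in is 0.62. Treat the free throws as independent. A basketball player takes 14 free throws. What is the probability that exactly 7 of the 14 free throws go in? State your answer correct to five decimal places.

X ~ Binomial(n=14, p=0.62).
P(X=7) = C(14,7) · p^7 · (1−p)^7
= 3432 · 0.035216 · 0.0011442 = 0.1382847

0.13828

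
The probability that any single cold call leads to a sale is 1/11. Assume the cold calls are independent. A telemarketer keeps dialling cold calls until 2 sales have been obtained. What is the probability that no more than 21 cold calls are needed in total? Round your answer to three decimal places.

0.581

Finishing within 21 cold calls ⇔ at least 2 successes in the first 21. With X ~ Binomial(21, 0.090909), P(Y ≤ 21) = 1 − P(X ≤ 1).
  k=0: C(21,0)·0.090909^0·0.909091^21 = 0.13513
  k=1: C(21,1)·0.090909^1·0.909091^20 = 0.28377
1 − 0.41890 = 0.58110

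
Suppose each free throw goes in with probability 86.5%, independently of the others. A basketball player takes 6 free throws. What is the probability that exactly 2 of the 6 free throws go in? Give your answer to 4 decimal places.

X ~ Binomial(n=6, p=0.865).
P(X=2) = C(6,2) · p^2 · (1−p)^4
= 15 · 0.74823 · 0.00033215 = 0.003728

0.0037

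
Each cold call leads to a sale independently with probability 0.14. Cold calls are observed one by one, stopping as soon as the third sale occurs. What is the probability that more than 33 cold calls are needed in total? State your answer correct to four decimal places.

Needing more than 33 cold calls ⇔ fewer than 3 successes in the first 33. With X ~ Binomial(33, 0.14), P(Y > 33) = P(X ≤ 2).
  k=0: C(33,0)·0.14^0·0.86^33 = 0.006894
  k=1: C(33,1)·0.14^1·0.86^32 = 0.037033
  k=2: C(33,2)·0.14^2·0.86^31 = 0.096459
P(X ≤ 2) = 0.140386

0.1404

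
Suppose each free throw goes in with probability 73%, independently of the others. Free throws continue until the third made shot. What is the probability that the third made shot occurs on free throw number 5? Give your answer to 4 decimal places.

0.1702

Y = trial on which the third success occurs; negative binomial, r=3, p=0.73.
P(Y=5) = C(4,2) · p^3 · (1−p)^2
= 6 · 0.38902 · 0.0729 = 0.170156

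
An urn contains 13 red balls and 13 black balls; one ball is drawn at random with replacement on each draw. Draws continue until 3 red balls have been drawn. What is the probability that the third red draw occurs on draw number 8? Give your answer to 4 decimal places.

Y = trial on which the third success occurs; negative binomial, r=3, p=0.50.
P(Y=8) = C(7,2) · p^3 · (1−p)^5
= 21 · 0.125 · 0.03125 = 0.082031

0.0820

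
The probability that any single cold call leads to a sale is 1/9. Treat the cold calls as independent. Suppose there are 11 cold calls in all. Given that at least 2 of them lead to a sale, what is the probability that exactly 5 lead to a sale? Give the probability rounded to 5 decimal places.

0.01103

X ~ Binomial(11, 0.111111). Want P(X=5 | X≥2) = P(X=5) / P(X≥2).
P(X=5) = C(11,5)·0.111111^5·0.888889^6 = 0.0038594
P(X≥2) = 1 − 0.2737299 − 0.3763786 = 0.3498915
Ratio = 0.0038594 / 0.3498915 = 0.0110301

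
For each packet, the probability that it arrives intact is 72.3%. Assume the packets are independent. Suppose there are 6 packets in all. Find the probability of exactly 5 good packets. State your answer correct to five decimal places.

X ~ Binomial(n=6, p=0.723).
P(X=5) = C(6,5) · p^5 · (1−p)^1
= 6 · 0.19756 · 0.277 = 0.3283390

0.32834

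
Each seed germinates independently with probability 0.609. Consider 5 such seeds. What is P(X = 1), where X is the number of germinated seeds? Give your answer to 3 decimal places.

X ~ Binomial(n=5, p=0.609).
P(X=1) = C(5,1) · p^1 · (1−p)^4
= 5 · 0.609 · 0.023373 = 0.07117

0.071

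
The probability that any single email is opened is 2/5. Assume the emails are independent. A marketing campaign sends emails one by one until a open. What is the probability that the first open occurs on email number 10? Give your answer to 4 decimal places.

0.0040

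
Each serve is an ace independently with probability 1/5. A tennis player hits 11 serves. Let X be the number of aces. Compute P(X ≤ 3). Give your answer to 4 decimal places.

X ~ Binomial(11, 0.20); P(X ≤ 3) = Σ C(11,k) p^k (1−p)^(11−k) over k:
  k=0: C(11,0)·0.20^0·0.80^11 = 0.085899
  k=1: C(11,1)·0.20^1·0.80^10 = 0.236223
  k=2: C(11,2)·0.20^2·0.80^9 = 0.295279
  k=3: C(11,3)·0.20^3·0.80^8 = 0.221459
Total = 0.838861

0.8389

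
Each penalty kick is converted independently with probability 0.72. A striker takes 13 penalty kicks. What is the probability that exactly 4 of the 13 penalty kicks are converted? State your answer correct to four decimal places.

0.0020

X ~ Binomial(n=13, p=0.72).
P(X=4) = C(13,4) · p^4 · (1−p)^9
= 715 · 0.26874 · 1.0578e-05 = 0.002033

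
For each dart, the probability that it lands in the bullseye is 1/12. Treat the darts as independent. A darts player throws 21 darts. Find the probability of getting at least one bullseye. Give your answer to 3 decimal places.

0.839

P(at least one) = 1 − P(none) = 1 − (1 − 0.083333)^21
= 1 − 0.16086 = 0.83914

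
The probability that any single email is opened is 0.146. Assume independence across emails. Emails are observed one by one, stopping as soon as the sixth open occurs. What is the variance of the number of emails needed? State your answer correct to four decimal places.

240.3828

Y = total emails until the sixth success; negative binomial with r=6, p=0.146.
Var(Y) = r(1−p)/p² = 6·0.854 / 0.146² = 240.382811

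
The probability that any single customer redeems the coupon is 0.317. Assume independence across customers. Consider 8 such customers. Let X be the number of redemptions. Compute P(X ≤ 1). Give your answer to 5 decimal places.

0.22319

X ~ Binomial(8, 0.317); P(X ≤ 1) = Σ C(8,k) p^k (1−p)^(8−k) over k:
  k=0: C(8,0)·0.317^0·0.683^8 = 0.0473550
  k=1: C(8,1)·0.317^1·0.683^7 = 0.1758305
Total = 0.2231855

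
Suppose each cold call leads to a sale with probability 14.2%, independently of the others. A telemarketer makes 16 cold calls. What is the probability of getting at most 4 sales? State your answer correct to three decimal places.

X ~ Binomial(16, 0.142); P(X ≤ 4) = Σ C(16,k) p^k (1−p)^(16−k) over k:
  k=0: C(16,0)·0.142^0·0.858^16 = 0.08626
  k=1: C(16,1)·0.142^1·0.858^15 = 0.22841
  k=2: C(16,2)·0.142^2·0.858^14 = 0.28352
  k=3: C(16,3)·0.142^3·0.858^13 = 0.21897
  k=4: C(16,4)·0.142^4·0.858^12 = 0.11778
Total = 0.93494

0.935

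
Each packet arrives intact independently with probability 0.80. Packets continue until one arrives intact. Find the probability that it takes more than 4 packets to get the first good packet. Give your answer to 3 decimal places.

0.002

Y = number of packets to the first success; geometric, p = 0.80.
P(Y > 4) = P(first 4 all fail) = (1−p)^4 = 0.00160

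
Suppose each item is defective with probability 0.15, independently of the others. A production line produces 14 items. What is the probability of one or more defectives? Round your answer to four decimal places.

0.8972

P(at least one) = 1 − P(none) = 1 − (1 − 0.15)^14
= 1 − 0.102770 = 0.897230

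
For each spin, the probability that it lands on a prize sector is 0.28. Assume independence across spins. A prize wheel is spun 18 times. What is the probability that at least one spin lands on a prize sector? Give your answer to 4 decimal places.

0.9973

P(at least one) = 1 − P(none) = 1 − (1 − 0.28)^18
= 1 − 0.002704 = 0.997296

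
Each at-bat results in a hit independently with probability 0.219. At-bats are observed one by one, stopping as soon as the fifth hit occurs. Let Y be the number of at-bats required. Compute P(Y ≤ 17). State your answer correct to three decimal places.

Finishing within 17 at-bats ⇔ at least 5 successes in the first 17. With X ~ Binomial(17, 0.219), P(Y ≤ 17) = 1 − P(X ≤ 4).
  k=0: C(17,0)·0.219^0·0.781^17 = 0.01496
  k=1: C(17,1)·0.219^1·0.781^16 = 0.07134
  k=2: C(17,2)·0.219^2·0.781^15 = 0.16003
  k=3: C(17,3)·0.219^3·0.781^14 = 0.22437
  k=4: C(17,4)·0.219^4·0.781^13 = 0.22020
1 − 0.69089 = 0.30911

0.309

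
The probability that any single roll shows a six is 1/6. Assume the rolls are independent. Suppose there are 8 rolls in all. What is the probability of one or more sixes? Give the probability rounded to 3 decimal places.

0.767

P(at least one) = 1 − P(none) = 1 − (1 − 0.166667)^8
= 1 − 0.23257 = 0.76743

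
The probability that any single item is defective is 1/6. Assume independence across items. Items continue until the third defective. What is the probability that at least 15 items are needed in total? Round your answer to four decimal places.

Needing more than 14 items ⇔ fewer than 3 successes in the first 14. With X ~ Binomial(14, 0.166667), P(Y > 14) = P(X ≤ 2).
  k=0: C(14,0)·0.166667^0·0.833333^14 = 0.077887
  k=1: C(14,1)·0.166667^1·0.833333^13 = 0.218082
  k=2: C(14,2)·0.166667^2·0.833333^12 = 0.283507
P(X ≤ 2) = 0.579476

0.5795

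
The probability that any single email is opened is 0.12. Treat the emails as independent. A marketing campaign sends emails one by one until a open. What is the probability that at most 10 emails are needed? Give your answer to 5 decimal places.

Y = number of emails to the first success; geometric, p = 0.12.
P(Y ≤ 10) = 1 − (1−p)^10 = 1 − 0.2785010 = 0.7214990

0.72150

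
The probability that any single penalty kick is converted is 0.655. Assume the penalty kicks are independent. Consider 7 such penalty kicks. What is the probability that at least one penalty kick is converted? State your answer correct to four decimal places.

0.9994

P(at least one) = 1 − P(none) = 1 − (1 − 0.655)^7
= 1 − 0.000582 = 0.999418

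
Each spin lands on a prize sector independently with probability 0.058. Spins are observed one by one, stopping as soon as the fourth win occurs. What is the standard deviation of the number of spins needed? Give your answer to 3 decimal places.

33.468

Y = total spins until the fourth success; negative binomial with r=4, p=0.058.
SD(Y) = √[r(1−p)/p²] = √(1120.09512) = 33.46782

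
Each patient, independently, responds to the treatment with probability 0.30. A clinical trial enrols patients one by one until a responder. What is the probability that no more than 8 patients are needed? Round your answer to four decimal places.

0.9424

Y = number of patients to the first success; geometric, p = 0.30.
P(Y ≤ 8) = 1 − (1−p)^8 = 1 − 0.057648 = 0.942352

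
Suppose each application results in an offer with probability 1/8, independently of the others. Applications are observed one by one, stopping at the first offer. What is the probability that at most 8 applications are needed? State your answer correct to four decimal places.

0.6564

Y = number of applications to the first success; geometric, p = 0.125.
P(Y ≤ 8) = 1 − (1−p)^8 = 1 − 0.343609 = 0.656391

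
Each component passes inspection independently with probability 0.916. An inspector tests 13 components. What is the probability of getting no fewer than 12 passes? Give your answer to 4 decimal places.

0.7007

X ~ Binomial(13, 0.916); P(X ≥ 12) = Σ C(13,k) p^k (1−p)^(13−k) over k:
  k=12: C(13,12)·0.916^12·0.084^1 = 0.381038
  k=13: C(13,13)·0.916^13·0.084^0 = 0.319625
Total = 0.700663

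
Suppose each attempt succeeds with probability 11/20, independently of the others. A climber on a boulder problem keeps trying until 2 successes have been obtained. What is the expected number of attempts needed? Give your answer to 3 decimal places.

3.636

Y = total attempts until the second success; negative binomial with r=2, p=0.55.
E[Y] = r / p = 2 / 0.55 = 3.63636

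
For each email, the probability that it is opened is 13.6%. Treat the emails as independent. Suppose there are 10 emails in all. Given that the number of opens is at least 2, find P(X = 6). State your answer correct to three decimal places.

X ~ Binomial(10, 0.136). Want P(X=6 | X≥2) = P(X=6) / P(X≥2).
P(X=6) = C(10,6)·0.136^6·0.864^4 = 0.00074
P(X≥2) = 1 − 0.23181 − 0.36489 = 0.40330
Ratio = 0.00074 / 0.40330 = 0.00184

0.002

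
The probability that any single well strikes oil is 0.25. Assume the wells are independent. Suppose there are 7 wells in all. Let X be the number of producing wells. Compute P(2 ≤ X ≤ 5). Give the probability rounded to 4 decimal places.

X ~ Binomial(7, 0.25); P(2 ≤ X ≤ 5) = Σ C(7,k) p^k (1−p)^(7−k) over k:
  k=2: C(7,2)·0.25^2·0.75^5 = 0.311462
  k=3: C(7,3)·0.25^3·0.75^4 = 0.173035
  k=4: C(7,4)·0.25^4·0.75^3 = 0.057678
  k=5: C(7,5)·0.25^5·0.75^2 = 0.011536
Total = 0.553711

0.5537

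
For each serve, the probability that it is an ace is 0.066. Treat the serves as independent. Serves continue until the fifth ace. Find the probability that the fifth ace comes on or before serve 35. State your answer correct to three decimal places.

0.078

Finishing within 35 serves ⇔ at least 5 successes in the first 35. With X ~ Binomial(35, 0.066), P(Y ≤ 35) = 1 − P(X ≤ 4).
  k=0: C(35,0)·0.066^0·0.934^35 = 0.09165
  k=1: C(35,1)·0.066^1·0.934^34 = 0.22668
  k=2: C(35,2)·0.066^2·0.934^33 = 0.27230
  k=3: C(35,3)·0.066^3·0.934^32 = 0.21166
  k=4: C(35,4)·0.066^4·0.934^31 = 0.11965
1 − 0.92195 = 0.07805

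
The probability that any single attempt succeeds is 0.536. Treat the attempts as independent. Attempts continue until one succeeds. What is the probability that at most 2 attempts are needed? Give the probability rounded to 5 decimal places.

0.78470

Y = number of attempts to the first success; geometric, p = 0.536.
P(Y ≤ 2) = 1 − (1−p)^2 = 1 − 0.2152960 = 0.7847040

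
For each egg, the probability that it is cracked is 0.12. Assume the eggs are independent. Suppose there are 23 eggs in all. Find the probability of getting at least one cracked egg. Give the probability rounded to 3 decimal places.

P(at least one) = 1 − P(none) = 1 − (1 − 0.12)^23
= 1 − 0.05286 = 0.94714

0.947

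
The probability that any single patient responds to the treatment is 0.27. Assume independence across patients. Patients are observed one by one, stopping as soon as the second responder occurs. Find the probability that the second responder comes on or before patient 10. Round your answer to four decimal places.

Finishing within 10 patients ⇔ at least 2 successes in the first 10. With X ~ Binomial(10, 0.27), P(Y ≤ 10) = 1 − P(X ≤ 1).
  k=0: C(10,0)·0.27^0·0.73^10 = 0.042976
  k=1: C(10,1)·0.27^1·0.73^9 = 0.158953
1 − 0.201930 = 0.798070

0.7981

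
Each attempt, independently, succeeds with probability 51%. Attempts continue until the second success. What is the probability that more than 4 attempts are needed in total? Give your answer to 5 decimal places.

0.29765

Needing more than 4 attempts ⇔ fewer than 2 successes in the first 4. With X ~ Binomial(4, 0.51), P(Y > 4) = P(X ≤ 1).
  k=0: C(4,0)·0.51^0·0.49^4 = 0.0576480
  k=1: C(4,1)·0.51^1·0.49^3 = 0.2400040
P(X ≤ 1) = 0.2976520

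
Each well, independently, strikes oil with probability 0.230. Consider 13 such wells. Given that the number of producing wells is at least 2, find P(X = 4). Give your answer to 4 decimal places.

0.2276

X ~ Binomial(13, 0.23). Want P(X=4 | X≥2) = P(X=4) / P(X≥2).
P(X=4) = C(13,4)·0.23^4·0.77^9 = 0.190386
P(X≥2) = 1 − 0.033449 − 0.129885 = 0.836666
Ratio = 0.190386 / 0.836666 = 0.227553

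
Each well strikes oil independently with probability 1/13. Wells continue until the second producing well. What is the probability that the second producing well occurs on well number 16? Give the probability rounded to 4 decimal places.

0.0289

Y = trial on which the second success occurs; negative binomial, r=2, p=0.076923.
P(Y=16) = C(15,1) · p^2 · (1−p)^14
= 15 · 0.0059172 · 0.32608 = 0.028942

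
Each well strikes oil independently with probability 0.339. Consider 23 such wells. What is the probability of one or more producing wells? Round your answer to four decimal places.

P(at least one) = 1 − P(none) = 1 − (1 − 0.339)^23
= 1 − 0.000073 = 0.999927

0.9999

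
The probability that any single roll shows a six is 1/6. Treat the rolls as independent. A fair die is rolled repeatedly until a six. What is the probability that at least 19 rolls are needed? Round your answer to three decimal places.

Y = number of rolls to the first success; geometric, p = 0.166667.
P(Y > 18) = P(first 18 all fail) = (1−p)^18 = 0.03756

0.038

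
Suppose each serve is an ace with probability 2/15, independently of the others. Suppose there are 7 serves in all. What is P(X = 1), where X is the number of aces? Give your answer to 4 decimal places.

0.3955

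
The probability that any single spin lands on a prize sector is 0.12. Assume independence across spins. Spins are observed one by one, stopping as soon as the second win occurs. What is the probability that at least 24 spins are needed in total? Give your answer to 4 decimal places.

Needing more than 23 spins ⇔ fewer than 2 successes in the first 23. With X ~ Binomial(23, 0.12), P(Y > 23) = P(X ≤ 1).
  k=0: C(23,0)·0.12^0·0.88^23 = 0.052857
  k=1: C(23,1)·0.12^1·0.88^22 = 0.165778
P(X ≤ 1) = 0.218635

0.2186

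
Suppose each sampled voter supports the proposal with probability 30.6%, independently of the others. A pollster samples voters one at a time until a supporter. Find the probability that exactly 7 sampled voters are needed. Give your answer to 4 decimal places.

Geometric (trials to first success), p = 0.306.
P(Y = 7) = (1−p)^6 · p = 0.11173 · 0.306 = 0.034188

0.0342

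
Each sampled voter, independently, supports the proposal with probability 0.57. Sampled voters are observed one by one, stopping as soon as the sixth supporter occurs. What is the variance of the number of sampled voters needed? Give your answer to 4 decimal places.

7.9409

Y = total sampled voters until the sixth success; negative binomial with r=6, p=0.57.
Var(Y) = r(1−p)/p² = 6·0.43 / 0.57² = 7.940905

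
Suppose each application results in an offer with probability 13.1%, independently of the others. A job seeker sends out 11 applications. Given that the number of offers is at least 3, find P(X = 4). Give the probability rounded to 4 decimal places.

0.2191

X ~ Binomial(11, 0.131). Want P(X=4 | X≥3) = P(X=4) / P(X≥3).
P(X=4) = C(11,4)·0.131^4·0.869^7 = 0.036370
P(X≥3) = 1 − 0.213411 − 0.353885 − 0.266737 = 0.165967
Ratio = 0.036370 / 0.165967 = 0.219137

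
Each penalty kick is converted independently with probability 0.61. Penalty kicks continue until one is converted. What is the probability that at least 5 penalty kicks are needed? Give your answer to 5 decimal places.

0.02313

Y = number of penalty kicks to the first success; geometric, p = 0.61.
P(Y > 4) = P(first 4 all fail) = (1−p)^4 = 0.0231344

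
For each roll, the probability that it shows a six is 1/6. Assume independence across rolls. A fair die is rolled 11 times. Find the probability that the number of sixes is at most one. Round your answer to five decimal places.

X ~ Binomial(11, 0.166667); P(X ≤ 1) = Σ C(11,k) p^k (1−p)^(11−k) over k:
  k=0: C(11,0)·0.166667^0·0.833333^11 = 0.1345880
  k=1: C(11,1)·0.166667^1·0.833333^10 = 0.2960936
Total = 0.4306816

0.43068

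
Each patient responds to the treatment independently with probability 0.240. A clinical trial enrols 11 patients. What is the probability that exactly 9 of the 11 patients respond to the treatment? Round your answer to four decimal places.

X ~ Binomial(n=11, p=0.24).
P(X=9) = C(11,9) · p^9 · (1−p)^2
= 55 · 2.6418e-06 · 0.5776 = 0.000084

0.0001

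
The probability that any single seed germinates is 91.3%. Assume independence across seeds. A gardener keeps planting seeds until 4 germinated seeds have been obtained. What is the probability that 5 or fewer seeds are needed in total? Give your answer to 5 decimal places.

Finishing within 5 seeds ⇔ at least 4 successes in the first 5. With X ~ Binomial(5, 0.913), P(Y ≤ 5) = 1 − P(X ≤ 3).
  k=0: C(5,0)·0.913^0·0.087^5 = 0.0000050
  k=1: C(5,1)·0.913^1·0.087^4 = 0.0002615
  k=2: C(5,2)·0.913^2·0.087^3 = 0.0054891
  k=3: C(5,3)·0.913^3·0.087^2 = 0.0576038
1 − 0.0633593 = 0.9366407

0.93664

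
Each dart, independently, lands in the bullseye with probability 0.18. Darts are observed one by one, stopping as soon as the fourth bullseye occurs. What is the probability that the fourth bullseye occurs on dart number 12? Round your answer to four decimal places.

Y = trial on which the fourth success occurs; negative binomial, r=4, p=0.18.
P(Y=12) = C(11,3) · p^4 · (1−p)^8
= 165 · 0.0010498 · 0.20441 = 0.035407

0.0354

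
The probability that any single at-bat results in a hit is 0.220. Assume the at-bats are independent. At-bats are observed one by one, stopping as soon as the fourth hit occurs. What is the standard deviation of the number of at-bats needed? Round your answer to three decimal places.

8.029

Y = total at-bats until the fourth success; negative binomial with r=4, p=0.22.
SD(Y) = √[r(1−p)/p²] = √(64.46281) = 8.02887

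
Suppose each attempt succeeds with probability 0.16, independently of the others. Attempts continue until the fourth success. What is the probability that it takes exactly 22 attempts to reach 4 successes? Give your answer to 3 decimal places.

Y = trial on which the fourth success occurs; negative binomial, r=4, p=0.16.
P(Y=22) = C(21,3) · p^4 · (1−p)^18
= 1330 · 0.00065536 · 0.043354 = 0.03779

0.038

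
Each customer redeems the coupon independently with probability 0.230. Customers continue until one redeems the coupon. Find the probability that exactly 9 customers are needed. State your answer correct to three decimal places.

0.028

Geometric (trials to first success), p = 0.23.
P(Y = 9) = (1−p)^8 · p = 0.12357 · 0.23 = 0.02842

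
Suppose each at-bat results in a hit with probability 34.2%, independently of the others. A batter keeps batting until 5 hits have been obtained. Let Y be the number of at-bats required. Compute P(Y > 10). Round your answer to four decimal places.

Needing more than 10 at-bats ⇔ fewer than 5 successes in the first 10. With X ~ Binomial(10, 0.342), P(Y > 10) = P(X ≤ 4).
  k=0: C(10,0)·0.342^0·0.658^10 = 0.015215
  k=1: C(10,1)·0.342^1·0.658^9 = 0.079079
  k=2: C(10,2)·0.342^2·0.658^8 = 0.184957
  k=3: C(10,3)·0.342^3·0.658^7 = 0.256354
  k=4: C(10,4)·0.342^4·0.658^6 = 0.233173
P(X ≤ 4) = 0.768779

0.7688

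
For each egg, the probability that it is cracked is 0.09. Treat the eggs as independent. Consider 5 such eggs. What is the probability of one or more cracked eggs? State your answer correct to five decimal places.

0.37597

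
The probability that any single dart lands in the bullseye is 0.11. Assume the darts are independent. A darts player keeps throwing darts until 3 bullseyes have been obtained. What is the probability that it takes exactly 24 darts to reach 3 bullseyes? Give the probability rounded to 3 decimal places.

0.029

Y = trial on which the third success occurs; negative binomial, r=3, p=0.11.
P(Y=24) = C(23,2) · p^3 · (1−p)^21
= 253 · 0.001331 · 0.086535 = 0.02914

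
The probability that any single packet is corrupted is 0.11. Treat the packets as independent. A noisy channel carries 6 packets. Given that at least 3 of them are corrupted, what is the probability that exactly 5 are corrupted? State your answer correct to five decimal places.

0.00418

X ~ Binomial(6, 0.11). Want P(X=5 | X≥3) = P(X=5) / P(X≥3).
P(X=5) = C(6,5)·0.11^5·0.89^1 = 0.0000860
P(X≥3) = 1 − 0.4969813 − 0.3685479 − 0.1138772 = 0.0205936
Ratio = 0.0000860 / 0.0205936 = 0.0041761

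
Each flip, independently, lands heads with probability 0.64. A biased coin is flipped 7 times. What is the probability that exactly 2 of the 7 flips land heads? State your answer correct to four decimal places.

0.0520

X ~ Binomial(n=7, p=0.64).
P(X=2) = C(7,2) · p^2 · (1−p)^5
= 21 · 0.4096 · 0.0060466 = 0.052011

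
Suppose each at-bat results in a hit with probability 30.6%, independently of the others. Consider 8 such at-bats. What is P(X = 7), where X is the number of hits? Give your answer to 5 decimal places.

0.00139

X ~ Binomial(n=8, p=0.306).
P(X=7) = C(8,7) · p^7 · (1−p)^1
= 8 · 0.00025122 · 0.694 = 0.0013948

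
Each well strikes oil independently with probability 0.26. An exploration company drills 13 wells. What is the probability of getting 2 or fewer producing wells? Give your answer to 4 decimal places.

X ~ Binomial(13, 0.26); P(X ≤ 2) = Σ C(13,k) p^k (1−p)^(13−k) over k:
  k=0: C(13,0)·0.26^0·0.74^13 = 0.019953
  k=1: C(13,1)·0.26^1·0.74^12 = 0.091138
  k=2: C(13,2)·0.26^2·0.74^11 = 0.192128
Total = 0.303219

0.3032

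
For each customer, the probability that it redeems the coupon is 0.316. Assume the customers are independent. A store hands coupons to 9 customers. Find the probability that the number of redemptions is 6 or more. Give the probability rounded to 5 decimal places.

X ~ Binomial(9, 0.316); P(X ≥ 6) = Σ C(9,k) p^k (1−p)^(9−k) over k:
  k=6: C(9,6)·0.316^6·0.684^3 = 0.0267652
  k=7: C(9,7)·0.316^7·0.684^2 = 0.0052994
  k=8: C(9,8)·0.316^8·0.684^1 = 0.0006121
  k=9: C(9,9)·0.316^9·0.684^0 = 0.0000314
Total = 0.0327080

0.03271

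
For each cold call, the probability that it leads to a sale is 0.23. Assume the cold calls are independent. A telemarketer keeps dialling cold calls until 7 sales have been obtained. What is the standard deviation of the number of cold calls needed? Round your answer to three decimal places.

Y = total cold calls until the seventh success; negative binomial with r=7, p=0.23.
SD(Y) = √[r(1−p)/p²] = √(101.89036) = 10.09408

10.094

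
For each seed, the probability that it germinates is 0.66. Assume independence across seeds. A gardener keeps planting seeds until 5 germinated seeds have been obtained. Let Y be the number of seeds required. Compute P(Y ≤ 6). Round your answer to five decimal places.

0.33813

Finishing within 6 seeds ⇔ at least 5 successes in the first 6. With X ~ Binomial(6, 0.66), P(Y ≤ 6) = 1 − P(X ≤ 4).
  k=0: C(6,0)·0.66^0·0.34^6 = 0.0015448
  k=1: C(6,1)·0.66^1·0.34^5 = 0.0179924
  k=2: C(6,2)·0.66^2·0.34^4 = 0.0873162
  k=3: C(6,3)·0.66^3·0.34^3 = 0.2259949
  k=4: C(6,4)·0.66^4·0.34^2 = 0.3290219
1 − 0.6618702 = 0.3381298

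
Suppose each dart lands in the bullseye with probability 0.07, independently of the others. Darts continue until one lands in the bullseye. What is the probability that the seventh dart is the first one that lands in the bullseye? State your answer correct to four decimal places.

Geometric (trials to first success), p = 0.07.
P(Y = 7) = (1−p)^6 · p = 0.64699 · 0.07 = 0.045289

0.0453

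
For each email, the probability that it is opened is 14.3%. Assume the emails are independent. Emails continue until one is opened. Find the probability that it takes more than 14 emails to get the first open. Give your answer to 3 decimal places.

0.115

Y = number of emails to the first success; geometric, p = 0.143.
P(Y > 14) = P(first 14 all fail) = (1−p)^14 = 0.11527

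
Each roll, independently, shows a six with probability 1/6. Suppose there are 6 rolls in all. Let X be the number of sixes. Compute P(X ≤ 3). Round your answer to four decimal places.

X ~ Binomial(6, 0.166667); P(X ≤ 3) = Σ C(6,k) p^k (1−p)^(6−k) over k:
  k=0: C(6,0)·0.166667^0·0.833333^6 = 0.334898
  k=1: C(6,1)·0.166667^1·0.833333^5 = 0.401878
  k=2: C(6,2)·0.166667^2·0.833333^4 = 0.200939
  k=3: C(6,3)·0.166667^3·0.833333^3 = 0.053584
Total = 0.991298

0.9913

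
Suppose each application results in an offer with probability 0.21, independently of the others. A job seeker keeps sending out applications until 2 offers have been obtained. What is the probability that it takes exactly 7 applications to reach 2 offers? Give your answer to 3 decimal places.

Y = trial on which the second success occurs; negative binomial, r=2, p=0.21.
P(Y=7) = C(6,1) · p^2 · (1−p)^5
= 6 · 0.0441 · 0.30771 = 0.08142

0.081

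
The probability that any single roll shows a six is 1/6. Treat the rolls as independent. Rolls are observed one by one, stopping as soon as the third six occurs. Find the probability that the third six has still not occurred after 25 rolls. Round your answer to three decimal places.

0.189

Needing more than 25 rolls ⇔ fewer than 3 successes in the first 25. With X ~ Binomial(25, 0.166667), P(Y > 25) = P(X ≤ 2).
  k=0: C(25,0)·0.166667^0·0.833333^25 = 0.01048
  k=1: C(25,1)·0.166667^1·0.833333^24 = 0.05241
  k=2: C(25,2)·0.166667^2·0.833333^23 = 0.12579
P(X ≤ 2) = 0.18869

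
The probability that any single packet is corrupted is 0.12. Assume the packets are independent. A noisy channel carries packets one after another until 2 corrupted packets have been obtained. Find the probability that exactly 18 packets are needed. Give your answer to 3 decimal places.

0.032

Y = trial on which the second success occurs; negative binomial, r=2, p=0.12.
P(Y=18) = C(17,1) · p^2 · (1−p)^16
= 17 · 0.0144 · 0.12934 = 0.03166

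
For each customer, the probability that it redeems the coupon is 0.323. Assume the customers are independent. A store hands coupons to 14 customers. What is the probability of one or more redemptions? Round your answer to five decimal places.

0.99575

P(at least one) = 1 − P(none) = 1 − (1 − 0.323)^14
= 1 − 0.0042486 = 0.9957514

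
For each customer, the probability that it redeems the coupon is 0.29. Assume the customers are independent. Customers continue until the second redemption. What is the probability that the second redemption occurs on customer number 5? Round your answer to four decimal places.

Y = trial on which the second success occurs; negative binomial, r=2, p=0.29.
P(Y=5) = C(4,1) · p^2 · (1−p)^3
= 4 · 0.0841 · 0.35791 = 0.120401

0.1204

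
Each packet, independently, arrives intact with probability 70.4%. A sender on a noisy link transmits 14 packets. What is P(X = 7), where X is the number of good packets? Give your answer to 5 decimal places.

0.05856

X ~ Binomial(n=14, p=0.704).
P(X=7) = C(14,7) · p^7 · (1−p)^7
= 3432 · 0.085705 · 0.00019909 = 0.0585596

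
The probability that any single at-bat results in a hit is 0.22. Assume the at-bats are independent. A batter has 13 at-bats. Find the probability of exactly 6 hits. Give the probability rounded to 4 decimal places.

X ~ Binomial(n=13, p=0.22).
P(X=6) = C(13,6) · p^6 · (1−p)^7
= 1716 · 0.00011338 · 0.17566 = 0.034176

0.0342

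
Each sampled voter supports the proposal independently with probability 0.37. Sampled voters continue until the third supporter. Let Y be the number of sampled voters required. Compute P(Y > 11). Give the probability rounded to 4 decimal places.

0.1640

Needing more than 11 sampled voters ⇔ fewer than 3 successes in the first 11. With X ~ Binomial(11, 0.37), P(Y > 11) = P(X ≤ 2).
  k=0: C(11,0)·0.37^0·0.63^11 = 0.006205
  k=1: C(11,1)·0.37^1·0.63^10 = 0.040087
  k=2: C(11,2)·0.37^2·0.63^9 = 0.117715
P(X ≤ 2) = 0.164007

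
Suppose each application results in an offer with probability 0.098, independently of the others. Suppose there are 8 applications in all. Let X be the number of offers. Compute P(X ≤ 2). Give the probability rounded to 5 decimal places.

X ~ Binomial(8, 0.098); P(X ≤ 2) = Σ C(8,k) p^k (1−p)^(8−k) over k:
  k=0: C(8,0)·0.098^0·0.902^8 = 0.4381797
  k=1: C(8,1)·0.098^1·0.902^7 = 0.3808569
  k=2: C(8,2)·0.098^2·0.902^6 = 0.1448270
Total = 0.9638636

0.96386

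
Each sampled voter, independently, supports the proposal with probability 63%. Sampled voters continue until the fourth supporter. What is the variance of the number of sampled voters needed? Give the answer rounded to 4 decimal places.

Y = total sampled voters until the fourth success; negative binomial with r=4, p=0.63.
Var(Y) = r(1−p)/p² = 4·0.37 / 0.63² = 3.728899

3.7289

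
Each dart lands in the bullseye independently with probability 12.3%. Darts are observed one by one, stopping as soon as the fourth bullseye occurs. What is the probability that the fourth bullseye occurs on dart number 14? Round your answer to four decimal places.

Y = trial on which the fourth success occurs; negative binomial, r=4, p=0.123.
P(Y=14) = C(13,3) · p^4 · (1−p)^10
= 286 · 0.00022889 · 0.26915 = 0.017619

0.0176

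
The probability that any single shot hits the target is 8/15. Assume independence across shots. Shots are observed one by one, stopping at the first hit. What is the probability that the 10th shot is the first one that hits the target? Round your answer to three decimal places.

0.001

Geometric (trials to first success), p = 0.533333.
P(Y = 10) = (1−p)^9 · p = 0.0010497 · 0.533333 = 0.00056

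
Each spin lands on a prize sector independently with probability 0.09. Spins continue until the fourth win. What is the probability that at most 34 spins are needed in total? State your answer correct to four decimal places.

0.3667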